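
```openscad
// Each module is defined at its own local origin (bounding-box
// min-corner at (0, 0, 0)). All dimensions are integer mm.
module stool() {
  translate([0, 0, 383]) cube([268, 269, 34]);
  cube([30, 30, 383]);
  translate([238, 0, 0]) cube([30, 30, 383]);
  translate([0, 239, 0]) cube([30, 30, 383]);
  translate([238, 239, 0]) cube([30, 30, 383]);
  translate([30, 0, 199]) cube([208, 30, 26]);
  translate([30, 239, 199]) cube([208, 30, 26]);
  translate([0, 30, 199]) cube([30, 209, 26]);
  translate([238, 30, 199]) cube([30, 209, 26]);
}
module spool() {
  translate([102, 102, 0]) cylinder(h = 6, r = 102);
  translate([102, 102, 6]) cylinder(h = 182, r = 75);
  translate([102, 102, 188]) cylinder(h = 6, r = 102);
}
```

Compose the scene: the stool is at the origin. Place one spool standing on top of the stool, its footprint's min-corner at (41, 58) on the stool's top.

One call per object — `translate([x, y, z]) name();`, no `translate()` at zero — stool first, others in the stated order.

stool();
translate([41, 58, 417]) spool();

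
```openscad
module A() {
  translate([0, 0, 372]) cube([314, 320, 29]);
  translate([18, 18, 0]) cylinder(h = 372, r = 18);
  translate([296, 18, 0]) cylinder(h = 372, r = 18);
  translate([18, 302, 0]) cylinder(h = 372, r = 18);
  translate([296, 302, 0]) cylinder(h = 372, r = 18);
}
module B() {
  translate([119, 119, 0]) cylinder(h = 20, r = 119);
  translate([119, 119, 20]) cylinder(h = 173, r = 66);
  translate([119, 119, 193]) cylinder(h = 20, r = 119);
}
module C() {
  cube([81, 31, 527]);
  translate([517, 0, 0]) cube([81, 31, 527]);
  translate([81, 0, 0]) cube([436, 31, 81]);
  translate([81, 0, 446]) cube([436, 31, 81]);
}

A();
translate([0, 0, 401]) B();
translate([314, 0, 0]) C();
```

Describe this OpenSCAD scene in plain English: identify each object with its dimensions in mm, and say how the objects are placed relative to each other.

A is a four-legged stool. The seat is a 314×320×29 mm slab whose top surface is at z = 401 mm; four round legs, each 36 mm in diameter, run from the floor (z = 0) to the underside of the seat, each leg's axis is inset half a diameter from the nearest pair of seat edges (so the leg's bounding box is flush with the corner).

B is a spool: two coaxial disc flanges of radius 119 mm and thickness 20 mm, joined by a core cylinder of radius 66 mm and height 173 mm. The lower flange rests on z = 0 and the three cylinders share a vertical axis.

C is a rectangular picture frame lying in the x–z plane (depth along y). The opening is 436 mm wide (x) by 365 mm tall (z), surrounded by a border 81 mm wide on all four sides. The frame is 31 mm deep and is made of two full-height vertical stiles with two horizontal rails fitted between them.

The spool is on top of the stool. The picture frame is against the stool's +x side, with their −y faces flush.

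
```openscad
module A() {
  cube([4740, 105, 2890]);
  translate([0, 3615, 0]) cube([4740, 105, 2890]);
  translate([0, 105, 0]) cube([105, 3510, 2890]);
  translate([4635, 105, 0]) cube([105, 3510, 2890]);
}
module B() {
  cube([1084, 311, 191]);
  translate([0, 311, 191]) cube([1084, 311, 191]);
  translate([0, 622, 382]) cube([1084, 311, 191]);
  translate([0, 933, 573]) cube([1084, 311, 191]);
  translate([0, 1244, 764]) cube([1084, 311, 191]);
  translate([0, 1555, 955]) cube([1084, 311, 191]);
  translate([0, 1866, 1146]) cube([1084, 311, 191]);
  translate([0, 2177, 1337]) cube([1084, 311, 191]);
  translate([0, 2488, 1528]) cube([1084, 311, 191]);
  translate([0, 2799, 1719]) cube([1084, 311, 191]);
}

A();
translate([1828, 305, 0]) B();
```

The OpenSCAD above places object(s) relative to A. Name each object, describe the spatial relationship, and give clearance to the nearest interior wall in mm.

Clearances: x = 1723, y = 200; minimum 200 mm.

A is a house frame. B is a staircase. The staircase sits inside the house frame, centred. The clearance to the nearest interior wall is 200 mm.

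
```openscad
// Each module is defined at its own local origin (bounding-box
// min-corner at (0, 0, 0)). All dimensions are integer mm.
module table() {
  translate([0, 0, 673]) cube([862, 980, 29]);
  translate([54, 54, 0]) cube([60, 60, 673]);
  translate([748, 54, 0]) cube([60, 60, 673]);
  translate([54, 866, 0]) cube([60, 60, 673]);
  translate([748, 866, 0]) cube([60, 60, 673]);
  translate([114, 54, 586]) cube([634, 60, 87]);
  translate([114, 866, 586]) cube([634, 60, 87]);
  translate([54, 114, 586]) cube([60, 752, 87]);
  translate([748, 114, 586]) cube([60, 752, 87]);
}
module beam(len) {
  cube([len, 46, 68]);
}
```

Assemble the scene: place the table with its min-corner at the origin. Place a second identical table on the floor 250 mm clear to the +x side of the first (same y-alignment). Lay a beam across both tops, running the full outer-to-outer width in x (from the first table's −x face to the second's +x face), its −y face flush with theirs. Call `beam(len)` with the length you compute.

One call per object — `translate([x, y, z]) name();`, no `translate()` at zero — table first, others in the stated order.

table();
translate([1112, 0, 0]) table();
translate([0, 0, 702]) beam(1974);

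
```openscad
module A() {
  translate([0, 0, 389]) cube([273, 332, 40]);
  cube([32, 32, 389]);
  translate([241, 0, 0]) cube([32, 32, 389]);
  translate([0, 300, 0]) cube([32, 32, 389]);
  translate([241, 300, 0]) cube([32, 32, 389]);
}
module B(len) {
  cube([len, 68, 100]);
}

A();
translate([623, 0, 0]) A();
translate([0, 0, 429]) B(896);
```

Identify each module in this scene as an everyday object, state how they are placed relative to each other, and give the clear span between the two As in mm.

A is a stool. B is a beam. A beam spans the tops of two stools. The clear span between the two stools is 350 mm.

Second stool starts at x = 623; first ends at x = 273; clear span = 623 − 273 = 350 mm.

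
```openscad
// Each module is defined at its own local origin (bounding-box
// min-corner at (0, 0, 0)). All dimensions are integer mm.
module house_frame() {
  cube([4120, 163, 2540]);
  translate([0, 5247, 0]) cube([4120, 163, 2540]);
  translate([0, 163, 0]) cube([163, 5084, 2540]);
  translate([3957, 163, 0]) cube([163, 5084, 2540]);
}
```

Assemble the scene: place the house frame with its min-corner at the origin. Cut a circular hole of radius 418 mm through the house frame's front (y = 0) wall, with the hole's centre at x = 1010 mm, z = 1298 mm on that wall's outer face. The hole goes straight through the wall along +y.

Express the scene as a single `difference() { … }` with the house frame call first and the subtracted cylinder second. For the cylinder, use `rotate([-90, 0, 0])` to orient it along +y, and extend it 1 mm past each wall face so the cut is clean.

difference() {
  house_frame();
  translate([1010, -1, 1298]) rotate([-90, 0, 0]) cylinder(h = 165, r = 418);
}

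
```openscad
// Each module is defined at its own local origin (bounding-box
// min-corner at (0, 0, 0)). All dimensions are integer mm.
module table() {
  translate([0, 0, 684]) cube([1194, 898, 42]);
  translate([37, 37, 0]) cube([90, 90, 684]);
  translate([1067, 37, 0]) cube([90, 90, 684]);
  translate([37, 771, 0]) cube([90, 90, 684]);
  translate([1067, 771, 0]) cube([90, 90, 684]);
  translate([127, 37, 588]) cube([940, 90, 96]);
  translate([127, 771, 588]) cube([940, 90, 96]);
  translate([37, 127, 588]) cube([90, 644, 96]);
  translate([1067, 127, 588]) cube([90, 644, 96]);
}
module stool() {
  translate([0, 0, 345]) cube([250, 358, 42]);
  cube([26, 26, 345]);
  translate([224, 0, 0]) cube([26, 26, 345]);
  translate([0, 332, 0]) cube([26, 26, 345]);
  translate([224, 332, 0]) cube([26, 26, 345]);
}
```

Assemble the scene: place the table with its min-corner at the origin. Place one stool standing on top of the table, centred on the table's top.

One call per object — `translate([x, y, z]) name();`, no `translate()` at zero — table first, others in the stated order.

table();
translate([472, 270, 726]) stool();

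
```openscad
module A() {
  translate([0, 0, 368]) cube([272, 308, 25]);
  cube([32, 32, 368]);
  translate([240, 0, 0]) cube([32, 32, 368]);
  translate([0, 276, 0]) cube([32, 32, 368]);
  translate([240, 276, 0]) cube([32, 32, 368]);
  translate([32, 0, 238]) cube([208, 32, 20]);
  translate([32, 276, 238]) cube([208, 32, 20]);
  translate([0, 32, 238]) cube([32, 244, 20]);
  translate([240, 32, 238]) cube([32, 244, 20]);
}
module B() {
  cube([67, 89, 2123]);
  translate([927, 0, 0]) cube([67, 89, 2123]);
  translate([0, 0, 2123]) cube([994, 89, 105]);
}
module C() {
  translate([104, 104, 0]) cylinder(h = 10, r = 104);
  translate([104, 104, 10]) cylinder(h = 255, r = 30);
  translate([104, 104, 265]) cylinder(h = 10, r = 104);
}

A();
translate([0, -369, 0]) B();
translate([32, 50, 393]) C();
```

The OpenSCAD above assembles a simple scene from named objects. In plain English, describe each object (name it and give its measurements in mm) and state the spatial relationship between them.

A is a simple wooden stool: a rectangular seat 272 mm (x) by 308 mm (y), 25 mm thick, top face at z = 393 mm, on four square legs, each 32×32 mm in cross-section. The legs rest on z = 0, each flush with a corner of the seat. Four stretchers, 32 mm wide and 20 mm tall, connect adjacent legs with their undersides at z = 238 mm, each running between the inner faces of the legs it joins and aligned with the legs' outer faces on the other axis.

B is a rectangular door frame: two vertical jambs of 67×89 mm section, 2123 mm tall, with a clear opening 860 mm wide between their inner faces. A header 105 mm tall and 89 mm deep lies on top of the jambs and spans the full outside width.

C is a spool: two coaxial disc flanges of radius 104 mm and thickness 10 mm, joined by a core cylinder of radius 30 mm and height 255 mm. The lower flange rests on z = 0 and the three cylinders share a vertical axis.

The door frame is on the floor beside the stool on its −y side. The spool is on top of the stool, centred.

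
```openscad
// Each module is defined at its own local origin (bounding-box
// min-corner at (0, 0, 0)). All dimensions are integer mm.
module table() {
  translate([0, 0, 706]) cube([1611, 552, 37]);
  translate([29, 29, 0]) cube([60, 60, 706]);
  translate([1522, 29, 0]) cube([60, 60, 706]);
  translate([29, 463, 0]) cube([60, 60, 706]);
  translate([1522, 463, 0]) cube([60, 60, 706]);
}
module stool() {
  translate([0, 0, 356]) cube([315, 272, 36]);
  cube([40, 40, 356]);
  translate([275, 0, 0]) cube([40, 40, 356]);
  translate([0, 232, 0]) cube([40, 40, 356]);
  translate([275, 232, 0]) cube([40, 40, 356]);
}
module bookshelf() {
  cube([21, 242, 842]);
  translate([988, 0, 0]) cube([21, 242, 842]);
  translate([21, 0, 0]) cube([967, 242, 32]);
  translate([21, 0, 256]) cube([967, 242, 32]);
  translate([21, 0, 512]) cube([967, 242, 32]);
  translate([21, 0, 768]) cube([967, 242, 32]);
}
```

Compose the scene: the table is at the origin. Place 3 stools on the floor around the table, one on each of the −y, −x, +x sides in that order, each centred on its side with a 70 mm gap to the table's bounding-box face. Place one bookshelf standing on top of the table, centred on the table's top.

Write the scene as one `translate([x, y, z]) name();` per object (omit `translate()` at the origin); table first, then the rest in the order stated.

table();
translate([648, -342, 0]) stool();
translate([-385, 140, 0]) stool();
translate([1681, 140, 0]) stool();
translate([301, 155, 743]) bookshelf();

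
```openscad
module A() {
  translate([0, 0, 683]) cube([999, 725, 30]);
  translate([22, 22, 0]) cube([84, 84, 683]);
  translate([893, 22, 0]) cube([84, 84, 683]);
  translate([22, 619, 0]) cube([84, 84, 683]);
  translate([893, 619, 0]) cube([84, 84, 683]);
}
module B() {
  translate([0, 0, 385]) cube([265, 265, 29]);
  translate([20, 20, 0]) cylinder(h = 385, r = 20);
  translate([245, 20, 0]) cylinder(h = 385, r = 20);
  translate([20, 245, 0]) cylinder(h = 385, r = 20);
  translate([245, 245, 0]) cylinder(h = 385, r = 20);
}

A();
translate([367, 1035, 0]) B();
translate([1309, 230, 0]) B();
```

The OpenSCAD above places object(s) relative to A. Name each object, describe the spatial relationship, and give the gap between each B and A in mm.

Each stool's nearest face is 310 mm from the table's bounding box.

A is a table. B is a stool. Two stools sit around the table at the +y, +x sides. The gap between each stool and the table is 310 mm.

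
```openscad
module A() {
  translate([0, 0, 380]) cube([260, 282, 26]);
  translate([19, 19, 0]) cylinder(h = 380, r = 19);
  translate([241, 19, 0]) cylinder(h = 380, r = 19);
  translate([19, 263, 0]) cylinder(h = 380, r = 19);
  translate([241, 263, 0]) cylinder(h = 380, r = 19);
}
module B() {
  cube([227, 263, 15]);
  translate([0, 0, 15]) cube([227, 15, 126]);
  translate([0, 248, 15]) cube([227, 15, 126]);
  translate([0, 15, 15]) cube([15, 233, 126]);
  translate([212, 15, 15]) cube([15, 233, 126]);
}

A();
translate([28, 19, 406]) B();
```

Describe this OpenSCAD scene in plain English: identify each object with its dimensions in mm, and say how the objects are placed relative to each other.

A is a simple wooden stool: a rectangular seat 260 mm (x) by 282 mm (y), 26 mm thick, top face at z = 406 mm, on four round legs, each 38 mm in diameter. The legs rest on z = 0, each leg's axis is inset half a diameter from the nearest pair of seat edges (so the leg's bounding box is flush with the corner).

B is an open storage box with external size 227×263×141 mm and wall thickness 15 mm (the base is also 15 mm thick). The base covers the whole footprint; the four walls stand on the base, with the y-facing walls full-width and the x-facing walls fitting between their inner faces.

The open box is on top of the stool.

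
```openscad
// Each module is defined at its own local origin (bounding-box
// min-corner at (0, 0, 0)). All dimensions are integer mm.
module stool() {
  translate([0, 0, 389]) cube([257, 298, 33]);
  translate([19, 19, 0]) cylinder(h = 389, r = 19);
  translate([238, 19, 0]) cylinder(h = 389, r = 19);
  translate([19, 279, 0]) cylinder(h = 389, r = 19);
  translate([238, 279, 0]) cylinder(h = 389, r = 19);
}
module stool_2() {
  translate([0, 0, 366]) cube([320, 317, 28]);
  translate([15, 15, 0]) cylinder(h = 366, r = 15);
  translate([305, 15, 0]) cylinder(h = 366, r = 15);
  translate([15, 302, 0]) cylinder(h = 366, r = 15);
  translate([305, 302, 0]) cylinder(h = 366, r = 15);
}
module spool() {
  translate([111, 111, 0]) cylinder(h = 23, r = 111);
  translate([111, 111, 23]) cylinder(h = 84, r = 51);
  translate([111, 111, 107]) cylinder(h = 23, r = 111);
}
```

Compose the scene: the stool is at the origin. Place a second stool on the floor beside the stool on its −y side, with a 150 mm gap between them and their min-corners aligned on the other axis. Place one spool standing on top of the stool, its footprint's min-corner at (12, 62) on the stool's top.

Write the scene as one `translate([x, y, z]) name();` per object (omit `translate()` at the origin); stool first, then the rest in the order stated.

stool();
translate([0, -467, 0]) stool_2();
translate([12, 62, 422]) spool();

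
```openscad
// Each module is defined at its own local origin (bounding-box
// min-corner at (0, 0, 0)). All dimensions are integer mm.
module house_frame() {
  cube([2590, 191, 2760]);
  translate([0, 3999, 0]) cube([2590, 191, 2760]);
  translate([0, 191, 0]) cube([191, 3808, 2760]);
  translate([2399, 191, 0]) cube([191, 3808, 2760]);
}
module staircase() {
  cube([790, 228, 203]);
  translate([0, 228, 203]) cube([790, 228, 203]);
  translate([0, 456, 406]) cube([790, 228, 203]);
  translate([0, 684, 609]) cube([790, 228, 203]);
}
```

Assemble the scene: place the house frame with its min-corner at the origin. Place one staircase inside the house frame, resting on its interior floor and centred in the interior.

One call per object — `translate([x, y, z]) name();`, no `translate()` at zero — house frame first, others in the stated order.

house_frame();
translate([900, 1639, 0]) staircase();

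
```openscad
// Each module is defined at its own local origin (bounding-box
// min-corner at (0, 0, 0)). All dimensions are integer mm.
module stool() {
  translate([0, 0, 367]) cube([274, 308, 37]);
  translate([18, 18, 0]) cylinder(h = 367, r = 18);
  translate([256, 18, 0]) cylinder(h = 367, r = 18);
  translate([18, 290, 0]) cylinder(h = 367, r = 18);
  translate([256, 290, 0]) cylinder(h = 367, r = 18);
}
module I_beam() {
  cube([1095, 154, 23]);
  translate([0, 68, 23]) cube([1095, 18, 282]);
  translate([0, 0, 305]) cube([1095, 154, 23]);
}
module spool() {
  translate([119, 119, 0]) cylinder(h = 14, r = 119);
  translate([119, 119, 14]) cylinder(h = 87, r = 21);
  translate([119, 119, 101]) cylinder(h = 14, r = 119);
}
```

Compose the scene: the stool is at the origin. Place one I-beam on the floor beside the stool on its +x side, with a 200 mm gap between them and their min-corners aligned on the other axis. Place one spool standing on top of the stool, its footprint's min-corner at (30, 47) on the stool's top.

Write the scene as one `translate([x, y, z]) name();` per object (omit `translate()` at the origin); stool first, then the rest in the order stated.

stool();
translate([474, 0, 0]) I_beam();
translate([30, 47, 404]) spool();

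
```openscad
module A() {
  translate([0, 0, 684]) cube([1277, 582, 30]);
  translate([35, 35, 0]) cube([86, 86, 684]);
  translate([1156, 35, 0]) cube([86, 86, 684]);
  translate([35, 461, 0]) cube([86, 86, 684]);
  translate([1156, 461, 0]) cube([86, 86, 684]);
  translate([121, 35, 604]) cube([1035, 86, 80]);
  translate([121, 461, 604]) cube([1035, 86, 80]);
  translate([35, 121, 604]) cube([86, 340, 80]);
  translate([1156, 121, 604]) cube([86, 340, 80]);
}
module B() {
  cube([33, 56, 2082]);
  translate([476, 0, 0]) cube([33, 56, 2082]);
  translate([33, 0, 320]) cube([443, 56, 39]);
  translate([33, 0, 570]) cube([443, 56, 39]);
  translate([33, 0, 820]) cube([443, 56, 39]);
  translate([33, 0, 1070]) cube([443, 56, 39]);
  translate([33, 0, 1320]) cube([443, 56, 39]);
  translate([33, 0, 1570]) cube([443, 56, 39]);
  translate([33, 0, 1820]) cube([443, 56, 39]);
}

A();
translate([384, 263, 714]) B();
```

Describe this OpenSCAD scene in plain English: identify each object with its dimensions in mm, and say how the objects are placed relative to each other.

A is a table: top 1277 mm (x) × 582 mm (y), 30 mm thick, upper face at z = 714 mm, on four 86×86 mm square legs, each inset 35 mm from the nearest pair of top edges, running from z = 0 to the bottom of the top. Four apron rails, 86 mm thick and 80 mm tall, run between adjacent legs with their top edges flush with the underside of the top and their outer faces flush with the legs' outer faces.

B is a wooden ladder with two side rails of 33×56 mm section and 2082 mm height, set 509 mm apart overall. Between them run 7 rectangular rungs (56 mm deep, 39 mm thick), front faces flush with the rails' −y face. The bottom of the first rung is 320 mm above the floor and each subsequent rung is 250 mm higher than the one below.

The ladder is on top of the table, centred.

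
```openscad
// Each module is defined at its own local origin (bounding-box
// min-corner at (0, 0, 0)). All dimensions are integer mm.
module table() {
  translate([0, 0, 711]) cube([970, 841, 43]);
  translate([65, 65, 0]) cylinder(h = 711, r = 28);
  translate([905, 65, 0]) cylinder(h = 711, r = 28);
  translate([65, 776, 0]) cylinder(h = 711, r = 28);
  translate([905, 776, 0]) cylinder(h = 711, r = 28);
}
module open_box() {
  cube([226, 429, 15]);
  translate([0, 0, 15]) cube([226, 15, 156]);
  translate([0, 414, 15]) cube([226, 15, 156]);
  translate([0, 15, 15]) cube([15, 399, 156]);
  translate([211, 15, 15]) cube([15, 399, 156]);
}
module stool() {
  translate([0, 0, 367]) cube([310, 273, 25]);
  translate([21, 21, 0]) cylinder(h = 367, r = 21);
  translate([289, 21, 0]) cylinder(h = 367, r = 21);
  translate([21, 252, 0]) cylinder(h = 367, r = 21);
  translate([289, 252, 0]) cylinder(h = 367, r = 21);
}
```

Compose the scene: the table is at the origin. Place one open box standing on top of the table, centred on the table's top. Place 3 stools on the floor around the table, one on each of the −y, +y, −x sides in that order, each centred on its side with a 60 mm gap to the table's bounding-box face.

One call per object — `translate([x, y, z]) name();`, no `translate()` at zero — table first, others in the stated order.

table();
translate([372, 206, 754]) open_box();
translate([330, -333, 0]) stool();
translate([330, 901, 0]) stool();
translate([-370, 284, 0]) stool();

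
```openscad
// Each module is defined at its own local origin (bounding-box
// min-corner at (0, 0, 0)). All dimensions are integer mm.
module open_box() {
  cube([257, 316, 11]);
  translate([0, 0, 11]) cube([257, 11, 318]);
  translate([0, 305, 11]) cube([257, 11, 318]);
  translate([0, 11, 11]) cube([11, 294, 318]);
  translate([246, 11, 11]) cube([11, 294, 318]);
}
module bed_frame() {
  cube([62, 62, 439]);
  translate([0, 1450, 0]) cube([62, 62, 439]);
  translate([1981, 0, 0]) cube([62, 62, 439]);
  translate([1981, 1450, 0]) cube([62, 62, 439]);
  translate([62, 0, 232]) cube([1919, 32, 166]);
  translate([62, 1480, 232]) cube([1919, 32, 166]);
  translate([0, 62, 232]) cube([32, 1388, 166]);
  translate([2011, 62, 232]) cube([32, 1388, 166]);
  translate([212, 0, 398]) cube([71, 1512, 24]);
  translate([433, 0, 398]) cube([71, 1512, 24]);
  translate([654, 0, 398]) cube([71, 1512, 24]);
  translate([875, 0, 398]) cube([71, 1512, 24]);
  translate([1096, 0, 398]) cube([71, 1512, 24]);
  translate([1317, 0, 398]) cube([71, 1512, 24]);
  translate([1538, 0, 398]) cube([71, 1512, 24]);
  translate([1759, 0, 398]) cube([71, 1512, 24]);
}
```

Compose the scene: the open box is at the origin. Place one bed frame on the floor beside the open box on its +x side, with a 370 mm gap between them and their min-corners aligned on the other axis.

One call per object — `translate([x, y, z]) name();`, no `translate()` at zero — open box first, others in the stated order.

open_box();
translate([627, 0, 0]) bed_frame();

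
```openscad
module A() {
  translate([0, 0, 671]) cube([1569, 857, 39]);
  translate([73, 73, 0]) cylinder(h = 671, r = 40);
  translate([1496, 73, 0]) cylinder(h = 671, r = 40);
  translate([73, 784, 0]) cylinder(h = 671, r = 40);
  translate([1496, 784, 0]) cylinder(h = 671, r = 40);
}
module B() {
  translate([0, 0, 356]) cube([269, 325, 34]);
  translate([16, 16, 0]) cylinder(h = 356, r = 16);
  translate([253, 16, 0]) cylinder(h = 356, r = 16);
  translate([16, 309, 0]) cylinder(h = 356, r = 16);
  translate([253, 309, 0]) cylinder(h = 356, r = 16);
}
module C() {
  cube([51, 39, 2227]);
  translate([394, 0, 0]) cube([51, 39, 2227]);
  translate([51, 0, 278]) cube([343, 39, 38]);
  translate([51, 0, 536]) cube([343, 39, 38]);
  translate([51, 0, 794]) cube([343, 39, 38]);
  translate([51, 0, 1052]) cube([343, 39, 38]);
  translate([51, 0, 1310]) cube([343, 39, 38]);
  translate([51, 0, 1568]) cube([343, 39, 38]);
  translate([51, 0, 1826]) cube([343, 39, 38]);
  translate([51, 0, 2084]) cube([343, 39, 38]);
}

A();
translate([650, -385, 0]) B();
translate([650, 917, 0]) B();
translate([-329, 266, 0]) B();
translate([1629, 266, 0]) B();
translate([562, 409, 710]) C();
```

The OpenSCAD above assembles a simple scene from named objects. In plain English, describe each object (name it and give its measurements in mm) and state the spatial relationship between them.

A is a table with a 1569×857 mm rectangular top, 39 mm thick, top surface at z = 710 mm, supported by four round legs of 80 mm diameter, each leg's bounding box inset 33 mm from the nearest pair of top edges, running from the floor.

B is a four-legged stool. The seat is 269×325 mm, 34 mm thick, top at z = 390 mm. It stands on four round legs, each 32 mm in diameter, from z = 0 to the seat underside, each leg's axis is inset half a diameter from the nearest pair of seat edges (so the leg's bounding box is flush with the corner).

C is a straight ladder. Two 51×39 mm vertical rails, 2227 mm tall, stand 445 mm apart (outside-to-outside) with their front faces coplanar on the −y side. 8 rungs, each 39 mm deep and 38 mm tall, span between the inner faces of the rails, front faces flush with the rails. The lowest rung's underside is at z = 278 mm and rungs are spaced 258 mm apart (underside to underside).

Four stools sit around the table at the −y, +y, −x, +x sides. The ladder is on top of the table, centred.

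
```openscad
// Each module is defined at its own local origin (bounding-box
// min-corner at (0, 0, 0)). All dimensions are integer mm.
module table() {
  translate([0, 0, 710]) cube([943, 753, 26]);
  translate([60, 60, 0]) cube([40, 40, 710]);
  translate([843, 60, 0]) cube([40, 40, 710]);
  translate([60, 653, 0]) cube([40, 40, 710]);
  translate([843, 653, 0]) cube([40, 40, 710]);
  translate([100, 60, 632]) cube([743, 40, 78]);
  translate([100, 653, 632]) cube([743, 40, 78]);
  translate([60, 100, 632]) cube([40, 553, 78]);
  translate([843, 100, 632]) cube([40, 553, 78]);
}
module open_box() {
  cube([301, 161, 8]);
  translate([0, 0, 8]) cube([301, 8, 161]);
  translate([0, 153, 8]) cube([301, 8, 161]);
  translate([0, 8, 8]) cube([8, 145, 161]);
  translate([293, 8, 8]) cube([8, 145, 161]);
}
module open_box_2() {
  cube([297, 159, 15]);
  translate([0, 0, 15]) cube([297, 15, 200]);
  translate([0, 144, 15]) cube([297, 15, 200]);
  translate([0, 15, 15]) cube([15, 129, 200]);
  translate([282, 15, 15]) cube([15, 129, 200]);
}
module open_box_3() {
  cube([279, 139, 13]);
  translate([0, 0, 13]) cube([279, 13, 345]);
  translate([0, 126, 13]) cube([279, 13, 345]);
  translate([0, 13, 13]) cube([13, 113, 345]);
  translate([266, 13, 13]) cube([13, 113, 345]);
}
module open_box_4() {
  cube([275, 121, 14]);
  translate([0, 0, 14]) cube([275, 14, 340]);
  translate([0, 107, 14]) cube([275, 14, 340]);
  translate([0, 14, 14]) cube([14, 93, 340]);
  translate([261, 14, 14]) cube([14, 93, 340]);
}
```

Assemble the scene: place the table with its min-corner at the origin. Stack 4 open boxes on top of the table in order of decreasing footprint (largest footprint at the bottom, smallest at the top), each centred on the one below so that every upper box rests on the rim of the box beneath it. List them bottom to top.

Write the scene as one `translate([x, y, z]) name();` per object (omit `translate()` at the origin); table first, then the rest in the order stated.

table();
translate([321, 296, 736]) open_box();
translate([323, 297, 905]) open_box_2();
translate([332, 307, 1120]) open_box_3();
translate([334, 316, 1478]) open_box_4();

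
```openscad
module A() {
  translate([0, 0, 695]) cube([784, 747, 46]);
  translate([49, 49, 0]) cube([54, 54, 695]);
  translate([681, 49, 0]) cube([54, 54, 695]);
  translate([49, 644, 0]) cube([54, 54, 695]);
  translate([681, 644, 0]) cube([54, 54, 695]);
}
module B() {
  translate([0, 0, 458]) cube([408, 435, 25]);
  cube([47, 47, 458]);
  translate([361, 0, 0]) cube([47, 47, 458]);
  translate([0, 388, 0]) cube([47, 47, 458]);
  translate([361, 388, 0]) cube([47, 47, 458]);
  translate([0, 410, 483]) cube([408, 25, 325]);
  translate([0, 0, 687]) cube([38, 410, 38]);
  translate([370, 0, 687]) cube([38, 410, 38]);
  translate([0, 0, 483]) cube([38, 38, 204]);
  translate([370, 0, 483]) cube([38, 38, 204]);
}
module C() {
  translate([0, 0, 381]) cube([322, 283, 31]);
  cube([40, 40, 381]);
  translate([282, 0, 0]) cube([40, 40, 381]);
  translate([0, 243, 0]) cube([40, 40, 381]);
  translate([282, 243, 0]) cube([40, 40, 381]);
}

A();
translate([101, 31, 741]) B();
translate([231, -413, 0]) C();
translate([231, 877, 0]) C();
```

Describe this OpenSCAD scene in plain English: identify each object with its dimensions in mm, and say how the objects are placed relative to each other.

A is a table: top 784 mm (x) × 747 mm (y), 46 mm thick, upper face at z = 741 mm, on four 54×54 mm square legs, each inset 49 mm from the nearest pair of top edges, running from z = 0 to the bottom of the top.

B is a chair: 408×435 mm seat, 25 mm thick, top at z = 483 mm, on four 47 mm square corner legs flush with the seat edges. A 25 mm thick backrest slab spans the full seat width, extending 325 mm above the seat top, its back face flush with the seat's +y edge. Two armrests of 38×38 mm section run along each side from the seat's front edge to the front of the backrest, top faces 242 mm above the seat top and outer faces flush with the seat's x-edges; a 38×38 mm post under the front of each armrest stands on the seat at the front corner.

C is a simple wooden stool: a rectangular seat 322 mm (x) by 283 mm (y), 31 mm thick, top face at z = 412 mm, on four square legs, each 40×40 mm in cross-section. The legs rest on z = 0, each flush with a corner of the seat.

The chair is on top of the table. Two stools sit around the table at the −y, +y sides.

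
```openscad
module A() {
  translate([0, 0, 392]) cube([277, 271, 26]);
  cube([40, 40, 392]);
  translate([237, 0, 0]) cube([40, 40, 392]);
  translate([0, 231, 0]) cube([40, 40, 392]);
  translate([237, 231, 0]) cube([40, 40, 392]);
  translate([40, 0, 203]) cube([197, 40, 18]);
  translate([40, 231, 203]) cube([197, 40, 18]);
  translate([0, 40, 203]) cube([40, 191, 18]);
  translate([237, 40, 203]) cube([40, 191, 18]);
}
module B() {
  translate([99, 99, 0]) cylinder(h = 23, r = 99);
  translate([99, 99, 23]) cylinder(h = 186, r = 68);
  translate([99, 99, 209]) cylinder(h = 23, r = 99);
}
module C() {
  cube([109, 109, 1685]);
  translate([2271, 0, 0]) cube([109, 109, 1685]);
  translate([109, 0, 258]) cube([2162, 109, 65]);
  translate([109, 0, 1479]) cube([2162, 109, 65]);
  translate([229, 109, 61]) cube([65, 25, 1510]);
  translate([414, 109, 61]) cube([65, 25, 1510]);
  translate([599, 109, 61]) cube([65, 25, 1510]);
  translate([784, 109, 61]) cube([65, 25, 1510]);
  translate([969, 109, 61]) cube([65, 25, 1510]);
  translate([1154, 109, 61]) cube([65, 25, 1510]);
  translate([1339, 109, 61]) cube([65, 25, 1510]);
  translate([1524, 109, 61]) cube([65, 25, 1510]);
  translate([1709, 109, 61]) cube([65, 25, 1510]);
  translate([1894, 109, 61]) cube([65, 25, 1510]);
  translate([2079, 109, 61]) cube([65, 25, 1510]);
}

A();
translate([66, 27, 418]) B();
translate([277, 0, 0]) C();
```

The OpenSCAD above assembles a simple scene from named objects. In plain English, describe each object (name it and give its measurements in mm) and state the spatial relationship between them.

A is a four-legged stool. The seat is 277×271 mm, 26 mm thick, top at z = 418 mm. It stands on four square legs, each 40×40 mm in cross-section, from z = 0 to the seat underside, each flush with a corner of the seat. Four stretchers, 40 mm wide and 18 mm tall, connect adjacent legs with their undersides at z = 203 mm, each running between the inner faces of the legs it joins and aligned with the legs' outer faces on the other axis.

B is a spool: two coaxial disc flanges of radius 99 mm and thickness 23 mm, joined by a core cylinder of radius 68 mm and height 186 mm. The lower flange rests on z = 0 and the three cylinders share a vertical axis.

C is a fence section. Two 109×109 mm posts, 1685 mm tall, stand on the floor with a clear span of 2162 mm between their inner faces. Two horizontal rails of 109×65 mm section span the gap between the posts with their undersides at z = 258 mm and z = 1479 mm, flush with the posts' −y face. 11 pickets, each 65 mm wide, 25 mm thick and 1510 mm tall, are fixed to the +y face of the rails with their bottoms at z = 61 mm, evenly spaced across the span with equal gaps (rounded down to the nearest mm) at the −x end and between each pair — any rounding remainder accumulates at the +x end.

The spool is on top of the stool. The fence section is against the stool's +x side, with their −y faces flush.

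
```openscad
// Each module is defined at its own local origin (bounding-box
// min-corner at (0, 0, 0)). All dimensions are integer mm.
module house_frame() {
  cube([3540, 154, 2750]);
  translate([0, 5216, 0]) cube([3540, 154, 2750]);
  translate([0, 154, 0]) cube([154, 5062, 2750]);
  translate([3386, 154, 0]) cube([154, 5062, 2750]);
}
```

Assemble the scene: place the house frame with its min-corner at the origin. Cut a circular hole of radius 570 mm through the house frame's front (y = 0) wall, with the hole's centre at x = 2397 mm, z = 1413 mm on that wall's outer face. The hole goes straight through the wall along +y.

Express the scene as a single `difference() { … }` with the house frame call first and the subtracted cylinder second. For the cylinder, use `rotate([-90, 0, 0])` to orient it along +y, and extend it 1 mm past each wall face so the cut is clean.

difference() {
  house_frame();
  translate([2397, -1, 1413]) rotate([-90, 0, 0]) cylinder(h = 156, r = 570);
}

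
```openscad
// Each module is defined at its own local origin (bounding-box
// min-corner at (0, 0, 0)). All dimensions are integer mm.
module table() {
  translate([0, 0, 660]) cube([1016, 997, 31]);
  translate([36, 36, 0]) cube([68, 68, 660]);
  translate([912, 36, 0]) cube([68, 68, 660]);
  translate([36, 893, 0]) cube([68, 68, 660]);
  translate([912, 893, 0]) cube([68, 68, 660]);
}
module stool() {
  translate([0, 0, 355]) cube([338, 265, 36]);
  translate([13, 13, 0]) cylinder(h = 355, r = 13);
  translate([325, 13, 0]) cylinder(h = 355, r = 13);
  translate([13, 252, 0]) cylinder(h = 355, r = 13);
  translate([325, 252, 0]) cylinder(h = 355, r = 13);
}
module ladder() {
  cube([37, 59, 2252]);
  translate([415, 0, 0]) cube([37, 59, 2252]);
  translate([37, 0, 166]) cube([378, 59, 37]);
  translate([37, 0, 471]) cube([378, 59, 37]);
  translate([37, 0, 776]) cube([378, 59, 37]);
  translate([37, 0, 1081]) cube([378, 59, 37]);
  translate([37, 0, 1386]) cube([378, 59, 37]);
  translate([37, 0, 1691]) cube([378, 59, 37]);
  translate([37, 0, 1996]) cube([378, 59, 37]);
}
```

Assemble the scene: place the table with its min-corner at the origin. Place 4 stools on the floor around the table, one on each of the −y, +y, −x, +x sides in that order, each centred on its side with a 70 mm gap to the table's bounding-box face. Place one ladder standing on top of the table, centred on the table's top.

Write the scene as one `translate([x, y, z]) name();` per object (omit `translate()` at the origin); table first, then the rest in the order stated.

table();
translate([339, -335, 0]) stool();
translate([339, 1067, 0]) stool();
translate([-408, 366, 0]) stool();
translate([1086, 366, 0]) stool();
translate([282, 469, 691]) ladder();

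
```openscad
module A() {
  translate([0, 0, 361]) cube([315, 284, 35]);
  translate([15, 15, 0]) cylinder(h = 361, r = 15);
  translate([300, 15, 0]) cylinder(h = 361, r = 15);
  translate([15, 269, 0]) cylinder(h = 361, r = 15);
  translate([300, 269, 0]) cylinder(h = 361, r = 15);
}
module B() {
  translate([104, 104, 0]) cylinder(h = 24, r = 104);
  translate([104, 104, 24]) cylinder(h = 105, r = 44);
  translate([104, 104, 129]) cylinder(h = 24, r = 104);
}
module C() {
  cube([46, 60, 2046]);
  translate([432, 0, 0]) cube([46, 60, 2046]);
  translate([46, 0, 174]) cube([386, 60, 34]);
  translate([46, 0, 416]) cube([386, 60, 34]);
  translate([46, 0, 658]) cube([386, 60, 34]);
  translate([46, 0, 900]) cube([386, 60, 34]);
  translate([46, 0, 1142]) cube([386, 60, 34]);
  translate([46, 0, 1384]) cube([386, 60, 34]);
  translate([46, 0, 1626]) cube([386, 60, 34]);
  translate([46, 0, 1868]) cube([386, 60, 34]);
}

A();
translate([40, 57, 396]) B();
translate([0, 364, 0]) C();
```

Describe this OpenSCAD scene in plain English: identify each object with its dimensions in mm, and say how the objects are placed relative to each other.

A is a four-legged stool. The seat is 315×284 mm, 35 mm thick, top at z = 396 mm. It stands on four round legs, each 30 mm in diameter, from z = 0 to the seat underside, each leg's axis is inset half a diameter from the nearest pair of seat edges (so the leg's bounding box is flush with the corner).

B is a spool: two coaxial disc flanges of radius 104 mm and thickness 24 mm, joined by a core cylinder of radius 44 mm and height 105 mm. The lower flange rests on z = 0 and the three cylinders share a vertical axis.

C is a straight ladder. Two 46×60 mm vertical rails, 2046 mm tall, stand 478 mm apart (outside-to-outside) with their front faces coplanar on the −y side. 8 rungs, each 60 mm deep and 34 mm tall, span between the inner faces of the rails, front faces flush with the rails. The lowest rung's underside is at z = 174 mm and rungs are spaced 242 mm apart (underside to underside).

The spool is on top of the stool. The ladder is on the floor beside the stool on its +y side.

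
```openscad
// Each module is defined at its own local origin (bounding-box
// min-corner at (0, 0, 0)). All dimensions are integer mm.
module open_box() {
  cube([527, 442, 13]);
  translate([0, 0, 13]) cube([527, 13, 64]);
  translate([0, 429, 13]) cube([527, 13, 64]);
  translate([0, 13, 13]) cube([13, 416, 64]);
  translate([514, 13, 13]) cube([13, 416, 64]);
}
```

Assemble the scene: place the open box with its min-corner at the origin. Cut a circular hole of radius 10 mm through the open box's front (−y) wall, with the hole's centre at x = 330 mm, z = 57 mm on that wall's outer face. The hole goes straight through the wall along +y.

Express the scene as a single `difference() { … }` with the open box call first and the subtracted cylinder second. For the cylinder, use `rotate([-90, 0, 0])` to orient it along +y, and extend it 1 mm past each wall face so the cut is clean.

difference() {
  open_box();
  translate([330, -1, 57]) rotate([-90, 0, 0]) cylinder(h = 15, r = 10);
}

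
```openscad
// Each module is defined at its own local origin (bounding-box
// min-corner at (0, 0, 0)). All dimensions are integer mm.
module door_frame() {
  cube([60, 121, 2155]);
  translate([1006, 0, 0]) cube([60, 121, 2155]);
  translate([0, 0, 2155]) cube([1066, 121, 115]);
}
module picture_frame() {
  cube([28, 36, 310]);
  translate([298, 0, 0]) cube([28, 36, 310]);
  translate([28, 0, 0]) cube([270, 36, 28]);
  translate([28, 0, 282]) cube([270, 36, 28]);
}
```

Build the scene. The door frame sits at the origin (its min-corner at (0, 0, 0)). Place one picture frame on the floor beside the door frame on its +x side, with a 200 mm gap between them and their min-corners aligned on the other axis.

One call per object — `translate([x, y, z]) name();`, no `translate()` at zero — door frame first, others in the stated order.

door_frame();
translate([1266, 0, 0]) picture_frame();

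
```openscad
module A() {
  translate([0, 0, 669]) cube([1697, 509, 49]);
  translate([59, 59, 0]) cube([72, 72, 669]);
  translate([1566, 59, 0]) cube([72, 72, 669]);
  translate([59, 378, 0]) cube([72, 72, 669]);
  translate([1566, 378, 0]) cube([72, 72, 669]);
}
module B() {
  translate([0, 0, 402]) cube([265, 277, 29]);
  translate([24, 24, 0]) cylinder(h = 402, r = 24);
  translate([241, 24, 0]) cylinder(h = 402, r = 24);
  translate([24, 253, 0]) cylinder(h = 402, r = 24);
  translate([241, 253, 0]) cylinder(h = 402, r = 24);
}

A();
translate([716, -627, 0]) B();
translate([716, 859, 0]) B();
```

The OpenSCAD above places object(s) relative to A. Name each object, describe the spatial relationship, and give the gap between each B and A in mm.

A is a table. B is a stool. Two stools sit around the table at the −y, +y sides. The gap between each stool and the table is 350 mm.

Each stool's nearest face is 350 mm from the table's bounding box.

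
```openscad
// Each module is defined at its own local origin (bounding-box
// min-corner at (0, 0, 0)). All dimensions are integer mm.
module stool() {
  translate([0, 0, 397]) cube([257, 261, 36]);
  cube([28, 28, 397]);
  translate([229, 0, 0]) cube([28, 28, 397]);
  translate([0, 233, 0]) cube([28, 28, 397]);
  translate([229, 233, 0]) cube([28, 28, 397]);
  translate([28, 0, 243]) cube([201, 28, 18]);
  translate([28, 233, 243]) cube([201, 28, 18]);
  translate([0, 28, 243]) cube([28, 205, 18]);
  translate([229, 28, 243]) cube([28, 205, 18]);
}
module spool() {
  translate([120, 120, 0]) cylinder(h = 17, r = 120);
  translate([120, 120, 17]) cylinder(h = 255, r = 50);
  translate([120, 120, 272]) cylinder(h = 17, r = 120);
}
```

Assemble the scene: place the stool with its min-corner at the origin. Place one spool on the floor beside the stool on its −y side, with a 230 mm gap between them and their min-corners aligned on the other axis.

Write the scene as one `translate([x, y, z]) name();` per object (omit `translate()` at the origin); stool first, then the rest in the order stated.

stool();
translate([0, -470, 0]) spool();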